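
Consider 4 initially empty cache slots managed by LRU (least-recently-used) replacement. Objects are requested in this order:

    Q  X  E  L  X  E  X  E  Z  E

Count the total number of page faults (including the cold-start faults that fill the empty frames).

Q: miss, frames [Q]
X: miss, frames [Q, X]
E: miss, frames [Q, X, E]
L: miss, frames [Q, X, E, L]
X: hit
E: hit
X: hit
E: hit
Z: miss, evict Q, frames [L, X, E, Z]
E: hit
Page faults: 5.

5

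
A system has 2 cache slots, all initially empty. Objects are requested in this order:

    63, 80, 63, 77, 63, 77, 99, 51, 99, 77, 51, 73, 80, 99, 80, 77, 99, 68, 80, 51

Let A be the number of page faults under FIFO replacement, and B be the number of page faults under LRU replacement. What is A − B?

-1

Under FIFO: F F . F F . F F . F . F F F . F . F F F → 14 faults.
Under LRU: F F . F . . F F . F F F F F . F F F F F → 15 faults.
A − B = 14 − 15 = -1.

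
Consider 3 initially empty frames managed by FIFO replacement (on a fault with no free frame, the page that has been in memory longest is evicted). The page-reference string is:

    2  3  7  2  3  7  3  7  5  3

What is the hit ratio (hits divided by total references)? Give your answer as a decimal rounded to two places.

0.60

2: fault, frames [2]
3: fault, frames [2, 3]
7: fault, frames [2, 3, 7]
2: hit
3: hit
7: hit
3: hit
7: hit
5: fault, evict 2, frames [3, 7, 5]
3: hit
Hits: 6 of 10 references → 6/10 = 0.6000.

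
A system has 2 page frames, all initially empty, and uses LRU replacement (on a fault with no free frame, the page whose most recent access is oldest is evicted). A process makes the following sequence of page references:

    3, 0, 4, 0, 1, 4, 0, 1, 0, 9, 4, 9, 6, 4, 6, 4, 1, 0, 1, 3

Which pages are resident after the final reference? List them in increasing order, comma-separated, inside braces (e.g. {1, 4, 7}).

3 → miss, frames (3)
0 → miss, frames (3 0)
4 → miss, evict 3, frames (0 4)
0 → hit
1 → miss, evict 4, frames (0 1)
4 → miss, evict 0, frames (1 4)
0 → miss, evict 1, frames (4 0)
1 → miss, evict 4, frames (0 1)
0 → hit
9 → miss, evict 1, frames (0 9)
4 → miss, evict 0, frames (9 4)
9 → hit
6 → miss, evict 4, frames (9 6)
4 → miss, evict 9, frames (6 4)
6 → hit
4 → hit
1 → miss, evict 6, frames (4 1)
0 → miss, evict 4, frames (1 0)
1 → hit
3 → miss, evict 0, frames (1 3)

{1, 3}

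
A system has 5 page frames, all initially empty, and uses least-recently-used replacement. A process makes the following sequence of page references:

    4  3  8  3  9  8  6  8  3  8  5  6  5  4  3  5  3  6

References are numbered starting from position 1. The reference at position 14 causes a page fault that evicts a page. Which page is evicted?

pos 1: 4: fault, frames (4)
pos 2: 3: fault, frames (4 3)
pos 3: 8: fault, frames (4 3 8)
pos 4: 3: hit
pos 5: 9: fault, frames (4 8 3 9)
pos 6: 8: hit
pos 7: 6: fault, frames (4 3 9 8 6)
pos 8: 8: hit
pos 9: 3: hit
pos 10: 8: hit
pos 11: 5: fault, evict 4, frames (9 6 3 8 5)
pos 12: 6: hit
pos 13: 5: hit
pos 14: 4: fault, evict 9, frames (3 8 6 5 4)
At position 14, page 9 is evicted.

9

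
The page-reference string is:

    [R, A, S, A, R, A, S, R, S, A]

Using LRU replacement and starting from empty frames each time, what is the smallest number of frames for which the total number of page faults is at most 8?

f=1: 10 faults
f=2: 7 faults
f=3: 3 faults
Smallest f with faults ≤ 8 is 2.

2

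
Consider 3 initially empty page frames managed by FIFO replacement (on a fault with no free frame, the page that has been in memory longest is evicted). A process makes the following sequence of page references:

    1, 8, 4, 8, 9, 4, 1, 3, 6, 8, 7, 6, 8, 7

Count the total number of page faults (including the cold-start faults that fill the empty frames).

1: fault, frames (1)
8: fault, frames (1 8)
4: fault, frames (1 8 4)
8: hit
9: fault, evict 1, frames (8 4 9)
4: hit
1: fault, evict 8, frames (4 9 1)
3: fault, evict 4, frames (9 1 3)
6: fault, evict 9, frames (1 3 6)
8: fault, evict 1, frames (3 6 8)
7: fault, evict 3, frames (6 8 7)
6: hit
8: hit
7: hit
Page faults: 9.

9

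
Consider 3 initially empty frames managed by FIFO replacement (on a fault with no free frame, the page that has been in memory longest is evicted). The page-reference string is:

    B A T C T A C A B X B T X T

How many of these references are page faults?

7

B -> miss, frames (B)
A -> miss, frames (B A)
T -> miss, frames (B A T)
C -> miss, evict B, frames (A T C)
T -> hit
A -> hit
C -> hit
A -> hit
B -> miss, evict A, frames (T C B)
X -> miss, evict T, frames (C B X)
B -> hit
T -> miss, evict C, frames (B X T)
X -> hit
T -> hit
Page faults: 7.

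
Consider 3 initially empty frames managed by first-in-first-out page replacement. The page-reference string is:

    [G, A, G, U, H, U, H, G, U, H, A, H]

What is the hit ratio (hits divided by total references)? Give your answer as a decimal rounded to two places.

0.50

G: miss, frames (G)
A: miss, frames (G A)
G: hit
U: miss, frames (G A U)
H: miss, evict G, frames (A U H)
U: hit
H: hit
G: miss, evict A, frames (U H G)
U: hit
H: hit
A: miss, evict U, frames (H G A)
H: hit
Hits: 6 of 12 references → 6/12 = 0.5000.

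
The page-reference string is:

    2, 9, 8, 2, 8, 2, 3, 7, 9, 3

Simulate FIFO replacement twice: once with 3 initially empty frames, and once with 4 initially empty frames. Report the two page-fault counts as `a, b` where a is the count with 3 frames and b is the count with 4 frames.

3 frames: F F F . . . F F F . → 6 faults.
4 frames: F F F . . . F F . . → 5 faults.
5 < 6: adding a frame reduced faults, as is typical.

6, 5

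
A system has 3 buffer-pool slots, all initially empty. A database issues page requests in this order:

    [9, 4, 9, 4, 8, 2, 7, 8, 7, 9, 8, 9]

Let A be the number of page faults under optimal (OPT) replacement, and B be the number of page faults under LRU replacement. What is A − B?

Under OPT: F F . . F F F . . . . . → 5 faults.
Under LRU: F F . . F F F . . F . . → 6 faults.
A − B = 5 − 6 = -1.

-1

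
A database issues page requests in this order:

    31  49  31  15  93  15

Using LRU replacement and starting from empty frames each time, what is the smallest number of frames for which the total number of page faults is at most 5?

2

f=1: 6 faults
f=2: 4 faults
f=3: 4 faults
f=4: 4 faults
Smallest f with faults ≤ 5 is 2.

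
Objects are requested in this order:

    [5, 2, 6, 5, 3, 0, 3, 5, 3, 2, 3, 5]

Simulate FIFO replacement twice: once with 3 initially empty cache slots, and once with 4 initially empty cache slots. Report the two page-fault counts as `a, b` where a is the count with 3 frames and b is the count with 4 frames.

8, 7

3 frames: F F F . F F . F . F F . → 8 faults.
4 frames: F F F . F F . F . F . . → 7 faults.
7 < 8: adding a frame reduced faults, as is typical.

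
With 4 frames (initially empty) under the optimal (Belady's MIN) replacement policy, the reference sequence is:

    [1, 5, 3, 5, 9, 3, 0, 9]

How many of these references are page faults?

1 → miss, frames [1]
5 → miss, frames [1, 5]
3 → miss, frames [1, 5, 3]
5 → hit
9 → miss, frames [1, 5, 3, 9]
3 → hit
0 → miss, evict 3, frames [1, 5, 9, 0]
9 → hit
Page faults: 5.

5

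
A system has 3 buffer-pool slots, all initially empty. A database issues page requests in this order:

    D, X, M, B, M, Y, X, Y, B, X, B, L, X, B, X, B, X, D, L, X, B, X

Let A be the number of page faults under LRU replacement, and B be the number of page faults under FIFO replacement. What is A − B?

1

Under LRU: F F F F . F F . F . . F . . . . . F F . F . → 11 faults.
Under FIFO: F F F F . F F . . . . F . F . . . F . F . . → 10 faults.
A − B = 11 − 10 = 1.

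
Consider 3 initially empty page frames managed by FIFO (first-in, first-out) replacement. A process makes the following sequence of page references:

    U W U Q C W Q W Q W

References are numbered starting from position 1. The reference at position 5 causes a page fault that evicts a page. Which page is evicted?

pos 1: U: miss, frames [U]
pos 2: W: miss, frames [U, W]
pos 3: U: hit
pos 4: Q: miss, frames [U, W, Q]
pos 5: C: miss, evict U, frames [W, Q, C]
At position 5, page U is evicted.

U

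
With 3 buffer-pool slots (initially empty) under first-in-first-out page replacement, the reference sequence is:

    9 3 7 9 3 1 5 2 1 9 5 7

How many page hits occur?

4

9 -> miss, frames [9]
3 -> miss, frames [9, 3]
7 -> miss, frames [9, 3, 7]
9 -> hit
3 -> hit
1 -> miss, evict 9, frames [3, 7, 1]
5 -> miss, evict 3, frames [7, 1, 5]
2 -> miss, evict 7, frames [1, 5, 2]
1 -> hit
9 -> miss, evict 1, frames [5, 2, 9]
5 -> hit
7 -> miss, evict 5, frames [2, 9, 7]
Hits: 4.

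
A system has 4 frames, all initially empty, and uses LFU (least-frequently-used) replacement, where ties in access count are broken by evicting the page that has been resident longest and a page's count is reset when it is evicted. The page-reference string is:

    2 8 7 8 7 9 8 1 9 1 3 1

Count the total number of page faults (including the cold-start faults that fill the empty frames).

6

2 -> fault, frames {2}
8 -> fault, frames {2,8}
7 -> fault, frames {2,8,7}
8 -> hit
7 -> hit
9 -> fault, frames {2,8,7,9}
8 -> hit
1 -> fault, evict 2, frames {8,7,9,1}
9 -> hit
1 -> hit
3 -> fault, evict 7, frames {8,9,1,3}
1 -> hit
Page faults: 6.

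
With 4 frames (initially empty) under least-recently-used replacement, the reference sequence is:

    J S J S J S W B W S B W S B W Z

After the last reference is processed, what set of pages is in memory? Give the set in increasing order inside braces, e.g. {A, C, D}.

J → miss, frames [J]
S → miss, frames [J, S]
J → hit
S → hit
J → hit
S → hit
W → miss, frames [J, S, W]
B → miss, frames [J, S, W, B]
W → hit
S → hit
B → hit
W → hit
S → hit
B → hit
W → hit
Z → miss, evict J, frames [S, B, W, Z]

{B, S, W, Z}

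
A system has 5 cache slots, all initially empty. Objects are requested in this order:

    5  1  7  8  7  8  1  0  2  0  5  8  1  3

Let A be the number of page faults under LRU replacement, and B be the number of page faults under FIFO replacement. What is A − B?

Under LRU: F F F F . . . F F . F . . F → 8 faults.
Under FIFO: F F F F . . . F F . F . F F → 9 faults.
A − B = 8 − 9 = -1.

-1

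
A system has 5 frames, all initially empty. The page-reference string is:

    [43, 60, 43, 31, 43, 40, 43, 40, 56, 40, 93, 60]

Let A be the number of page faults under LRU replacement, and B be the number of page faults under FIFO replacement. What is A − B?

Under LRU: F F . F . F . . F . F F → 7 faults.
Under FIFO: F F . F . F . . F . F . → 6 faults.
A − B = 7 − 6 = 1.

1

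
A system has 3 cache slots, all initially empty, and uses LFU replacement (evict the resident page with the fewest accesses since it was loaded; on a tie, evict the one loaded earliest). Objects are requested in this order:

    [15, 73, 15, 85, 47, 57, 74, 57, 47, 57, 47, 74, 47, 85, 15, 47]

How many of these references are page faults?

15: fault, frames {15}
73: fault, frames {15,73}
15: hit
85: fault, frames {15,73,85}
47: fault, evict 73, frames {15,85,47}
57: fault, evict 85, frames {15,47,57}
74: fault, evict 47, frames {15,57,74}
57: hit
47: fault, evict 74, frames {15,57,47}
57: hit
47: hit
74: fault, evict 15, frames {57,47,74}
47: hit
85: fault, evict 74, frames {57,47,85}
15: fault, evict 85, frames {57,47,15}
47: hit
Page faults: 10.

10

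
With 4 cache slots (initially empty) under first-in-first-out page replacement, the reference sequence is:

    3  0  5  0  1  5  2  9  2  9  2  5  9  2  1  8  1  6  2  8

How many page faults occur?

3 -> miss, frames {3}
0 -> miss, frames {3,0}
5 -> miss, frames {3,0,5}
0 -> hit
1 -> miss, frames {3,0,5,1}
5 -> hit
2 -> miss, evict 3, frames {0,5,1,2}
9 -> miss, evict 0, frames {5,1,2,9}
2 -> hit
9 -> hit
2 -> hit
5 -> hit
9 -> hit
2 -> hit
1 -> hit
8 -> miss, evict 5, frames {1,2,9,8}
1 -> hit
6 -> miss, evict 1, frames {2,9,8,6}
2 -> hit
8 -> hit
Page faults: 8.

8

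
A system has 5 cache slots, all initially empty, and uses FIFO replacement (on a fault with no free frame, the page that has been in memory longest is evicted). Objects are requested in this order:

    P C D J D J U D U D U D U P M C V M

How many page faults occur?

7

P: miss, frames [P]
C: miss, frames [P, C]
D: miss, frames [P, C, D]
J: miss, frames [P, C, D, J]
D: hit
J: hit
U: miss, frames [P, C, D, J, U]
D: hit
U: hit
D: hit
U: hit
D: hit
U: hit
P: hit
M: miss, evict P, frames [C, D, J, U, M]
C: hit
V: miss, evict C, frames [D, J, U, M, V]
M: hit
Page faults: 7.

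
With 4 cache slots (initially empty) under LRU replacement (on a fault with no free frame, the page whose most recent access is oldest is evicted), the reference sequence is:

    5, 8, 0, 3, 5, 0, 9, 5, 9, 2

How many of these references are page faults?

6

5 → miss, frames (5)
8 → miss, frames (5 8)
0 → miss, frames (5 8 0)
3 → miss, frames (5 8 0 3)
5 → hit
0 → hit
9 → miss, evict 8, frames (3 5 0 9)
5 → hit
9 → hit
2 → miss, evict 3, frames (0 5 9 2)
Page faults: 6.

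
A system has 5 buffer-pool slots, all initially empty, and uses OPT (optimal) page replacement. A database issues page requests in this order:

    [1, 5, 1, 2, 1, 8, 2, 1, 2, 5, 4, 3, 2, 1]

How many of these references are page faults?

6

1 -> fault, frames (1)
5 -> fault, frames (1 5)
1 -> hit
2 -> fault, frames (1 5 2)
1 -> hit
8 -> fault, frames (1 5 2 8)
2 -> hit
1 -> hit
2 -> hit
5 -> hit
4 -> fault, frames (1 5 2 8 4)
3 -> fault, evict 4, frames (1 5 2 8 3)
2 -> hit
1 -> hit
Page faults: 6.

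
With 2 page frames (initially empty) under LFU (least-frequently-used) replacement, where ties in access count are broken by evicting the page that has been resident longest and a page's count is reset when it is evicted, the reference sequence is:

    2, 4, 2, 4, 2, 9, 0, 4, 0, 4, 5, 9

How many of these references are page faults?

2 -> miss, frames [2]
4 -> miss, frames [2, 4]
2 -> hit
4 -> hit
2 -> hit
9 -> miss, evict 4, frames [2, 9]
0 -> miss, evict 9, frames [2, 0]
4 -> miss, evict 0, frames [2, 4]
0 -> miss, evict 4, frames [2, 0]
4 -> miss, evict 0, frames [2, 4]
5 -> miss, evict 4, frames [2, 5]
9 -> miss, evict 5, frames [2, 9]
Page faults: 9.

9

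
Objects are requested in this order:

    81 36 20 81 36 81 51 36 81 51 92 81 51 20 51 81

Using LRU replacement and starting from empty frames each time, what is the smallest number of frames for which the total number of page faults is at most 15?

f=1: 16 faults
f=2: 14 faults
f=3: 6 faults
f=4: 6 faults
f=5: 5 faults
Smallest f with faults ≤ 15 is 2.

2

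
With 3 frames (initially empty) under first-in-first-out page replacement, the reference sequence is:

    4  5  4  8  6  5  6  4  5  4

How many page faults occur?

6

4 -> fault, frames [4]
5 -> fault, frames [4, 5]
4 -> hit
8 -> fault, frames [4, 5, 8]
6 -> fault, evict 4, frames [5, 8, 6]
5 -> hit
6 -> hit
4 -> fault, evict 5, frames [8, 6, 4]
5 -> fault, evict 8, frames [6, 4, 5]
4 -> hit
Page faults: 6.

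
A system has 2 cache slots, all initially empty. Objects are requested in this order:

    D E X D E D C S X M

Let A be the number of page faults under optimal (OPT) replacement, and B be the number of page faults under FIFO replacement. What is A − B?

Under OPT: F F F . F . F F F F → 8 faults.
Under FIFO: F F F F F . F F F F → 9 faults.
A − B = 8 − 9 = -1.

-1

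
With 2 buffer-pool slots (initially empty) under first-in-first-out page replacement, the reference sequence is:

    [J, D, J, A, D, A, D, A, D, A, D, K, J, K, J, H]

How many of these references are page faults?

J: miss, frames (J)
D: miss, frames (J D)
J: hit
A: miss, evict J, frames (D A)
D: hit
A: hit
D: hit
A: hit
D: hit
A: hit
D: hit
K: miss, evict D, frames (A K)
J: miss, evict A, frames (K J)
K: hit
J: hit
H: miss, evict K, frames (J H)
Page faults: 6.

6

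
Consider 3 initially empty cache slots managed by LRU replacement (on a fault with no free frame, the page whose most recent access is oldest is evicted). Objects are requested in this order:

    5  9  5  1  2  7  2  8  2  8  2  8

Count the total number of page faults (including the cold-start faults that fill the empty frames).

5: fault, frames {5}
9: fault, frames {5,9}
5: hit
1: fault, frames {9,5,1}
2: fault, evict 9, frames {5,1,2}
7: fault, evict 5, frames {1,2,7}
2: hit
8: fault, evict 1, frames {7,2,8}
2: hit
8: hit
2: hit
8: hit
Page faults: 6.

6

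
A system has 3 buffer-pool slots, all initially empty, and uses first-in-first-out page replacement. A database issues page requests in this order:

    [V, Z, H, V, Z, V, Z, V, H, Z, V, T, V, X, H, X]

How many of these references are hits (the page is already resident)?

9

V: miss, frames (V)
Z: miss, frames (V Z)
H: miss, frames (V Z H)
V: hit
Z: hit
V: hit
Z: hit
V: hit
H: hit
Z: hit
V: hit
T: miss, evict V, frames (Z H T)
V: miss, evict Z, frames (H T V)
X: miss, evict H, frames (T V X)
H: miss, evict T, frames (V X H)
X: hit
Hits: 9.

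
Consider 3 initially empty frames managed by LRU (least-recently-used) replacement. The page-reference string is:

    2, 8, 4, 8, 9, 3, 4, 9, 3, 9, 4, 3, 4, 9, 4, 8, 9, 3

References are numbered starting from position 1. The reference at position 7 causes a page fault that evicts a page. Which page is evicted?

pos 1: 2 -> fault, frames {2}
pos 2: 8 -> fault, frames {2,8}
pos 3: 4 -> fault, frames {2,8,4}
pos 4: 8 -> hit
pos 5: 9 -> fault, evict 2, frames {4,8,9}
pos 6: 3 -> fault, evict 4, frames {8,9,3}
pos 7: 4 -> fault, evict 8, frames {9,3,4}
At position 7, page 8 is evicted.

8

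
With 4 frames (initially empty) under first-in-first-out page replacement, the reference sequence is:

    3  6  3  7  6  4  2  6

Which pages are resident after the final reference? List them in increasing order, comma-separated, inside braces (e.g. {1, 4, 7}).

{2, 4, 6, 7}

3: miss, frames {3}
6: miss, frames {3,6}
3: hit
7: miss, frames {3,6,7}
6: hit
4: miss, frames {3,6,7,4}
2: miss, evict 3, frames {6,7,4,2}
6: hit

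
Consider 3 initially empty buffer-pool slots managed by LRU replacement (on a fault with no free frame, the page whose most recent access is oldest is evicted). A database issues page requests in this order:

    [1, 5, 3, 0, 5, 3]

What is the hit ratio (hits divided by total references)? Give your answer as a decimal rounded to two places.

0.33

1 → fault, frames {1}
5 → fault, frames {1,5}
3 → fault, frames {1,5,3}
0 → fault, evict 1, frames {5,3,0}
5 → hit
3 → hit
Hits: 2 of 6 references → 2/6 = 0.3333.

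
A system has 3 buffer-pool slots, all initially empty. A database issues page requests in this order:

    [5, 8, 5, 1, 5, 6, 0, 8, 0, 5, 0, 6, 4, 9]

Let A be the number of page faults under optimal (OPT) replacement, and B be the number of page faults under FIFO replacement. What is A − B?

-2

Under OPT: F F . F . F F . . . . F F F → 8 faults.
Under FIFO: F F . F . F F F . F . F F F → 10 faults.
A − B = 8 − 10 = -2.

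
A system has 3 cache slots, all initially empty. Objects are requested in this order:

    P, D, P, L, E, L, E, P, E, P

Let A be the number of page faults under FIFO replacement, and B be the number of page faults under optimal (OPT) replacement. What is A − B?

Under FIFO: F F . F F . . F . . → 5 faults.
Under OPT: F F . F F . . . . . → 4 faults.
A − B = 5 − 4 = 1.

1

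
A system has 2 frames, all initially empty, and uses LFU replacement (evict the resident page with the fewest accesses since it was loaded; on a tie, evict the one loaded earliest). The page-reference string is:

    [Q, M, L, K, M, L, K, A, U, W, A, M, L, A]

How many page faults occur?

14

Q: fault, frames [Q]
M: fault, frames [Q, M]
L: fault, evict Q, frames [M, L]
K: fault, evict M, frames [L, K]
M: fault, evict L, frames [K, M]
L: fault, evict K, frames [M, L]
K: fault, evict M, frames [L, K]
A: fault, evict L, frames [K, A]
U: fault, evict K, frames [A, U]
W: fault, evict A, frames [U, W]
A: fault, evict U, frames [W, A]
M: fault, evict W, frames [A, M]
L: fault, evict A, frames [M, L]
A: fault, evict M, frames [L, A]
Page faults: 14.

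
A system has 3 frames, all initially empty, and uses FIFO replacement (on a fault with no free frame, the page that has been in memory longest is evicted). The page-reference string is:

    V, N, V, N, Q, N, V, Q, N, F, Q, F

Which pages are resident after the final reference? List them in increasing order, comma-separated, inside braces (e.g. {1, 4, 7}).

{F, N, Q}

V → fault, frames (V)
N → fault, frames (V N)
V → hit
N → hit
Q → fault, frames (V N Q)
N → hit
V → hit
Q → hit
N → hit
F → fault, evict V, frames (N Q F)
Q → hit
F → hit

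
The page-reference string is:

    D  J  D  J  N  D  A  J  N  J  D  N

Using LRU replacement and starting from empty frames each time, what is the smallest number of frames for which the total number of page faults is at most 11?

2

f=1: 12 faults
f=2: 9 faults
f=3: 7 faults
f=4: 4 faults
Smallest f with faults ≤ 11 is 2.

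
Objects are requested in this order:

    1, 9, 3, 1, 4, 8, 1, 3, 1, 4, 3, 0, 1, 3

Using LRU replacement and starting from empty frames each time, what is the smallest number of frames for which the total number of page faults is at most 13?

f=1: 14 faults
f=2: 13 faults
f=3: 9 faults
f=4: 6 faults
f=5: 6 faults
f=6: 6 faults
Smallest f with faults ≤ 13 is 2.

2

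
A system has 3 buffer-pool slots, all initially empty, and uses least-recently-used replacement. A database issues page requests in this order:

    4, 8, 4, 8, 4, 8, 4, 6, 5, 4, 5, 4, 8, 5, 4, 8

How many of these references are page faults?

5

4 -> miss, frames (4)
8 -> miss, frames (4 8)
4 -> hit
8 -> hit
4 -> hit
8 -> hit
4 -> hit
6 -> miss, frames (8 4 6)
5 -> miss, evict 8, frames (4 6 5)
4 -> hit
5 -> hit
4 -> hit
8 -> miss, evict 6, frames (5 4 8)
5 -> hit
4 -> hit
8 -> hit
Page faults: 5.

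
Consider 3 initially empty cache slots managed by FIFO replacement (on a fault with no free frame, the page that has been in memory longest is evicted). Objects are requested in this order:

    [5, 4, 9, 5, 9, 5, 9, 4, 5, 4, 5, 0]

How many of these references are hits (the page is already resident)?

8

5 → fault, frames [5]
4 → fault, frames [5, 4]
9 → fault, frames [5, 4, 9]
5 → hit
9 → hit
5 → hit
9 → hit
4 → hit
5 → hit
4 → hit
5 → hit
0 → fault, evict 5, frames [4, 9, 0]
Hits: 8.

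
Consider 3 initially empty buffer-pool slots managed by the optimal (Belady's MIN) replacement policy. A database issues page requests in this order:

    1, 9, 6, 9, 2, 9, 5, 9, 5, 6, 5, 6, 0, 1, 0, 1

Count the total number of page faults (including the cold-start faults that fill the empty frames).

7

1 → fault, frames [1]
9 → fault, frames [1, 9]
6 → fault, frames [1, 9, 6]
9 → hit
2 → fault, evict 1, frames [9, 6, 2]
9 → hit
5 → fault, evict 2, frames [9, 6, 5]
9 → hit
5 → hit
6 → hit
5 → hit
6 → hit
0 → fault, evict 5, frames [9, 6, 0]
1 → fault, evict 6, frames [9, 0, 1]
0 → hit
1 → hit
Page faults: 7.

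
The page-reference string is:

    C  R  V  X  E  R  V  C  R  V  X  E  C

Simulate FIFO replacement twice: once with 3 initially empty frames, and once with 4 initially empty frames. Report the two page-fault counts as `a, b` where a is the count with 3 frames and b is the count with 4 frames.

3 frames: F F F F F F F F . . F F . → 10 faults.
4 frames: F F F F F . . F F F F F F → 11 faults.
11 > 10: adding a frame increased faults — Belady's anomaly.

10, 11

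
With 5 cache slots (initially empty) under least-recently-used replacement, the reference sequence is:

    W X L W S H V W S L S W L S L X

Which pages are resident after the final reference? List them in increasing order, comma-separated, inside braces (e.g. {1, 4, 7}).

W -> fault, frames (W)
X -> fault, frames (W X)
L -> fault, frames (W X L)
W -> hit
S -> fault, frames (X L W S)
H -> fault, frames (X L W S H)
V -> fault, evict X, frames (L W S H V)
W -> hit
S -> hit
L -> hit
S -> hit
W -> hit
L -> hit
S -> hit
L -> hit
X -> fault, evict H, frames (V W S L X)

{L, S, V, W, X}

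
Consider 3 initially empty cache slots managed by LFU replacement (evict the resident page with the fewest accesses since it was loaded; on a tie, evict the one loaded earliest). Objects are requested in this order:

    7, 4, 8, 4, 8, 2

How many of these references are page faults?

4

7: miss, frames {7}
4: miss, frames {7,4}
8: miss, frames {7,4,8}
4: hit
8: hit
2: miss, evict 7, frames {4,8,2}
Page faults: 4.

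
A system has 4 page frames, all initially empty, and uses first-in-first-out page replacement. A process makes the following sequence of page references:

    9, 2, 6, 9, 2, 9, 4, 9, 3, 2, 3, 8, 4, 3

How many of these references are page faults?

9: miss, frames [9]
2: miss, frames [9, 2]
6: miss, frames [9, 2, 6]
9: hit
2: hit
9: hit
4: miss, frames [9, 2, 6, 4]
9: hit
3: miss, evict 9, frames [2, 6, 4, 3]
2: hit
3: hit
8: miss, evict 2, frames [6, 4, 3, 8]
4: hit
3: hit
Page faults: 6.

6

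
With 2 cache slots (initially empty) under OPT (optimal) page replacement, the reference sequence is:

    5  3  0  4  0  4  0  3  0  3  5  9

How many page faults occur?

5 -> miss, frames {5}
3 -> miss, frames {5,3}
0 -> miss, evict 5, frames {3,0}
4 -> miss, evict 3, frames {0,4}
0 -> hit
4 -> hit
0 -> hit
3 -> miss, evict 4, frames {0,3}
0 -> hit
3 -> hit
5 -> miss, evict 3, frames {0,5}
9 -> miss, evict 5, frames {0,9}
Page faults: 7.

7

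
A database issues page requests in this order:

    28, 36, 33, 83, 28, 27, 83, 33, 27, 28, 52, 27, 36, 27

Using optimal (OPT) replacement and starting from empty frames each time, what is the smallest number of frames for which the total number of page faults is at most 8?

f=1: 14 faults
f=2: 9 faults
f=3: 8 faults
f=4: 7 faults
f=5: 6 faults
f=6: 6 faults
Smallest f with faults ≤ 8 is 3.

3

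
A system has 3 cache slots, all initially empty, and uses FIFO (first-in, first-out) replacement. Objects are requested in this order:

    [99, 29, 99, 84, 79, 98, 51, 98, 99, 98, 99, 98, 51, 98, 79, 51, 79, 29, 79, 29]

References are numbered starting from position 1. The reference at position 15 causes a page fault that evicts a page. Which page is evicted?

98

pos 1: 99 -> fault, frames (99)
pos 2: 29 -> fault, frames (99 29)
pos 3: 99 -> hit
pos 4: 84 -> fault, frames (99 29 84)
pos 5: 79 -> fault, evict 99, frames (29 84 79)
pos 6: 98 -> fault, evict 29, frames (84 79 98)
pos 7: 51 -> fault, evict 84, frames (79 98 51)
pos 8: 98 -> hit
pos 9: 99 -> fault, evict 79, frames (98 51 99)
pos 10: 98 -> hit
pos 11: 99 -> hit
pos 12: 98 -> hit
pos 13: 51 -> hit
pos 14: 98 -> hit
pos 15: 79 -> fault, evict 98, frames (51 99 79)
At position 15, page 98 is evicted.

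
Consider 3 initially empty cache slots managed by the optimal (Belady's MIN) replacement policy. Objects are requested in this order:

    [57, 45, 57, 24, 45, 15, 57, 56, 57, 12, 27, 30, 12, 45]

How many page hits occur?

6

57: miss, frames {57}
45: miss, frames {57,45}
57: hit
24: miss, frames {57,45,24}
45: hit
15: miss, evict 24, frames {57,45,15}
57: hit
56: miss, evict 15, frames {57,45,56}
57: hit
12: miss, evict 56, frames {57,45,12}
27: miss, evict 57, frames {45,12,27}
30: miss, evict 27, frames {45,12,30}
12: hit
45: hit
Hits: 6.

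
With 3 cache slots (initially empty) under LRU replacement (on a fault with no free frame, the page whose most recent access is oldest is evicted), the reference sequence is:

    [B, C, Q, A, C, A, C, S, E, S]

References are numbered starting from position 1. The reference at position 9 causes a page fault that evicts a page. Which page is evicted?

pos 1: B: miss, frames [B]
pos 2: C: miss, frames [B, C]
pos 3: Q: miss, frames [B, C, Q]
pos 4: A: miss, evict B, frames [C, Q, A]
pos 5: C: hit
pos 6: A: hit
pos 7: C: hit
pos 8: S: miss, evict Q, frames [A, C, S]
pos 9: E: miss, evict A, frames [C, S, E]
At position 9, page A is evicted.

A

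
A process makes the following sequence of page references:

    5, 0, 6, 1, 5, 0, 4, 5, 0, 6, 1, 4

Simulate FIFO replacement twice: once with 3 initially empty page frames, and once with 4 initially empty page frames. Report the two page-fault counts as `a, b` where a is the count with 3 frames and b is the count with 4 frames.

3 frames: F F F F F F F . . F F . → 9 faults.
4 frames: F F F F . . F F F F F F → 10 faults.
10 > 9: adding a frame increased faults — Belady's anomaly.

9, 10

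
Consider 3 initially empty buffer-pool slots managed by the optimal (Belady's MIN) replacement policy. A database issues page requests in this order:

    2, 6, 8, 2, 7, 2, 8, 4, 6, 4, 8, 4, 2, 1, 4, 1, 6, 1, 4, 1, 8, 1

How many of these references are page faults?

2 → fault, frames (2)
6 → fault, frames (2 6)
8 → fault, frames (2 6 8)
2 → hit
7 → fault, evict 6, frames (2 8 7)
2 → hit
8 → hit
4 → fault, evict 7, frames (2 8 4)
6 → fault, evict 2, frames (8 4 6)
4 → hit
8 → hit
4 → hit
2 → fault, evict 8, frames (4 6 2)
1 → fault, evict 2, frames (4 6 1)
4 → hit
1 → hit
6 → hit
1 → hit
4 → hit
1 → hit
8 → fault, evict 6, frames (4 1 8)
1 → hit
Page faults: 9.

9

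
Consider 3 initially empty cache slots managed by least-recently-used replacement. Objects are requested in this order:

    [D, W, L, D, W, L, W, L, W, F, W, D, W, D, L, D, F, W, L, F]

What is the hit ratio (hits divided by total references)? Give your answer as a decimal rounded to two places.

0.55

D → fault, frames {D}
W → fault, frames {D,W}
L → fault, frames {D,W,L}
D → hit
W → hit
L → hit
W → hit
L → hit
W → hit
F → fault, evict D, frames {L,W,F}
W → hit
D → fault, evict L, frames {F,W,D}
W → hit
D → hit
L → fault, evict F, frames {W,D,L}
D → hit
F → fault, evict W, frames {L,D,F}
W → fault, evict L, frames {D,F,W}
L → fault, evict D, frames {F,W,L}
F → hit
Hits: 11 of 20 references → 11/20 = 0.5500.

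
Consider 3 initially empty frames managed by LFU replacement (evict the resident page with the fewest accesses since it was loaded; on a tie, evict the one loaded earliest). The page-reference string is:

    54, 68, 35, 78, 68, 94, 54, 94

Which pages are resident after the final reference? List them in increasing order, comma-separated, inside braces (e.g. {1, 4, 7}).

{54, 68, 94}

54 -> fault, frames (54)
68 -> fault, frames (54 68)
35 -> fault, frames (54 68 35)
78 -> fault, evict 54, frames (68 35 78)
68 -> hit
94 -> fault, evict 35, frames (68 78 94)
54 -> fault, evict 78, frames (68 94 54)
94 -> hit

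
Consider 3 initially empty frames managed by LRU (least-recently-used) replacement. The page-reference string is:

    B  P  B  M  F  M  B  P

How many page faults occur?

5

B: fault, frames {B}
P: fault, frames {B,P}
B: hit
M: fault, frames {P,B,M}
F: fault, evict P, frames {B,M,F}
M: hit
B: hit
P: fault, evict F, frames {M,B,P}
Page faults: 5.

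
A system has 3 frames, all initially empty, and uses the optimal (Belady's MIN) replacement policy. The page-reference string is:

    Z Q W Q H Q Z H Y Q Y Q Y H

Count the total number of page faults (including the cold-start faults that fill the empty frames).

Z -> fault, frames {Z}
Q -> fault, frames {Z,Q}
W -> fault, frames {Z,Q,W}
Q -> hit
H -> fault, evict W, frames {Z,Q,H}
Q -> hit
Z -> hit
H -> hit
Y -> fault, evict Z, frames {Q,H,Y}
Q -> hit
Y -> hit
Q -> hit
Y -> hit
H -> hit
Page faults: 5.

5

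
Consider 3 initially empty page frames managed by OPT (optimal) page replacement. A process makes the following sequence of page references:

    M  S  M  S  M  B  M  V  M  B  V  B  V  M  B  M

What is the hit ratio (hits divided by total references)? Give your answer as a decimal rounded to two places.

0.75

M -> fault, frames (M)
S -> fault, frames (M S)
M -> hit
S -> hit
M -> hit
B -> fault, frames (M S B)
M -> hit
V -> fault, evict S, frames (M B V)
M -> hit
B -> hit
V -> hit
B -> hit
V -> hit
M -> hit
B -> hit
M -> hit
Hits: 12 of 16 references → 12/16 = 0.7500.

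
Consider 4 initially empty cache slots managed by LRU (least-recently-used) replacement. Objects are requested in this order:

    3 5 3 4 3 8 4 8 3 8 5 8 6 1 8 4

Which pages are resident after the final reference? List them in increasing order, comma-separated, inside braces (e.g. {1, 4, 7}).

3 -> miss, frames (3)
5 -> miss, frames (3 5)
3 -> hit
4 -> miss, frames (5 3 4)
3 -> hit
8 -> miss, frames (5 4 3 8)
4 -> hit
8 -> hit
3 -> hit
8 -> hit
5 -> hit
8 -> hit
6 -> miss, evict 4, frames (3 5 8 6)
1 -> miss, evict 3, frames (5 8 6 1)
8 -> hit
4 -> miss, evict 5, frames (6 1 8 4)

{1, 4, 6, 8}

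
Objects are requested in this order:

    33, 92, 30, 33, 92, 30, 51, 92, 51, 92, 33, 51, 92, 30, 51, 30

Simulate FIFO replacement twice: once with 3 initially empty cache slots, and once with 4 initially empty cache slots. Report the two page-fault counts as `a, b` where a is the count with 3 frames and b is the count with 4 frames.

8, 4

3 frames: F F F . . . F . . . F . F F F . → 8 faults.
4 frames: F F F . . . F . . . . . . . . . → 4 faults.
4 < 8: adding a frame reduced faults, as is typical.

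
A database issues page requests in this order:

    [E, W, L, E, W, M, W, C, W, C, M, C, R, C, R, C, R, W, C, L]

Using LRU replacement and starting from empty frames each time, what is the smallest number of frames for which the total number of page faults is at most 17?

2

f=1: 20 faults
f=2: 12 faults
f=3: 8 faults
f=4: 7 faults
f=5: 7 faults
f=6: 6 faults
Smallest f with faults ≤ 17 is 2.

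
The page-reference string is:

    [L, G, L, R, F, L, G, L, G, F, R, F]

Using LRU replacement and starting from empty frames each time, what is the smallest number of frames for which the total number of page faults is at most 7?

f=1: 12 faults
f=2: 8 faults
f=3: 6 faults
f=4: 4 faults
Smallest f with faults ≤ 7 is 3.

3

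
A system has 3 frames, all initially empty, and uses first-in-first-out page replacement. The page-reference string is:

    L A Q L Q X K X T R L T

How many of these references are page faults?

L: miss, frames [L]
A: miss, frames [L, A]
Q: miss, frames [L, A, Q]
L: hit
Q: hit
X: miss, evict L, frames [A, Q, X]
K: miss, evict A, frames [Q, X, K]
X: hit
T: miss, evict Q, frames [X, K, T]
R: miss, evict X, frames [K, T, R]
L: miss, evict K, frames [T, R, L]
T: hit
Page faults: 8.

8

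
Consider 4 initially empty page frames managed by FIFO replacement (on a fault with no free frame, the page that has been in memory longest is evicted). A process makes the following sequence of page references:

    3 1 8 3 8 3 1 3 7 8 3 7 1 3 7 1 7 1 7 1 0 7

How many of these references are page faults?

3 → miss, frames (3)
1 → miss, frames (3 1)
8 → miss, frames (3 1 8)
3 → hit
8 → hit
3 → hit
1 → hit
3 → hit
7 → miss, frames (3 1 8 7)
8 → hit
3 → hit
7 → hit
1 → hit
3 → hit
7 → hit
1 → hit
7 → hit
1 → hit
7 → hit
1 → hit
0 → miss, evict 3, frames (1 8 7 0)
7 → hit
Page faults: 5.

5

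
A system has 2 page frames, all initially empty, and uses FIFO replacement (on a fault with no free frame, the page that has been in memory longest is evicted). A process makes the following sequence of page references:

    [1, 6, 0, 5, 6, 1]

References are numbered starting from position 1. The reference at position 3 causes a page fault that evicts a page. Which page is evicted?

1

pos 1: 1 → miss, frames (1)
pos 2: 6 → miss, frames (1 6)
pos 3: 0 → miss, evict 1, frames (6 0)
At position 3, page 1 is evicted.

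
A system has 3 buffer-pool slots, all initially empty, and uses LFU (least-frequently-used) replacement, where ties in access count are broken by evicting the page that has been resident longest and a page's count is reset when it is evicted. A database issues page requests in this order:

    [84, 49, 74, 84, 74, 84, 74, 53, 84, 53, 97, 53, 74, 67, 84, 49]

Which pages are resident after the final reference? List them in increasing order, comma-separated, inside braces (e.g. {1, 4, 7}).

84 -> fault, frames {84}
49 -> fault, frames {84,49}
74 -> fault, frames {84,49,74}
84 -> hit
74 -> hit
84 -> hit
74 -> hit
53 -> fault, evict 49, frames {84,74,53}
84 -> hit
53 -> hit
97 -> fault, evict 53, frames {84,74,97}
53 -> fault, evict 97, frames {84,74,53}
74 -> hit
67 -> fault, evict 53, frames {84,74,67}
84 -> hit
49 -> fault, evict 67, frames {84,74,49}

{49, 74, 84}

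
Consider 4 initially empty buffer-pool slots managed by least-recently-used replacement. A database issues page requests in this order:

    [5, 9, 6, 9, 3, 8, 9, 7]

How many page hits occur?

2

5: fault, frames {5}
9: fault, frames {5,9}
6: fault, frames {5,9,6}
9: hit
3: fault, frames {5,6,9,3}
8: fault, evict 5, frames {6,9,3,8}
9: hit
7: fault, evict 6, frames {3,8,9,7}
Hits: 2.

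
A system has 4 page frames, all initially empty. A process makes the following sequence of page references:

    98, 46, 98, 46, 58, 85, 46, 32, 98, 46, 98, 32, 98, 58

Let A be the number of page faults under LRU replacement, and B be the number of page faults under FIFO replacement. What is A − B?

Under LRU: F F . . F F . F F . . . . F → 7 faults.
Under FIFO: F F . . F F . F F F . . . F → 8 faults.
A − B = 7 − 8 = -1.

-1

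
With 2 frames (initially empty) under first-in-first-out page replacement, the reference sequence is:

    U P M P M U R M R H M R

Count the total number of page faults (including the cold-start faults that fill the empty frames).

8

U -> miss, frames [U]
P -> miss, frames [U, P]
M -> miss, evict U, frames [P, M]
P -> hit
M -> hit
U -> miss, evict P, frames [M, U]
R -> miss, evict M, frames [U, R]
M -> miss, evict U, frames [R, M]
R -> hit
H -> miss, evict R, frames [M, H]
M -> hit
R -> miss, evict M, frames [H, R]
Page faults: 8.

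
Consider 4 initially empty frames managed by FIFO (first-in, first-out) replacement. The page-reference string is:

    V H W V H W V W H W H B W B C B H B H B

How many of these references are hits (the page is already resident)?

15

V -> miss, frames {V}
H -> miss, frames {V,H}
W -> miss, frames {V,H,W}
V -> hit
H -> hit
W -> hit
V -> hit
W -> hit
H -> hit
W -> hit
H -> hit
B -> miss, frames {V,H,W,B}
W -> hit
B -> hit
C -> miss, evict V, frames {H,W,B,C}
B -> hit
H -> hit
B -> hit
H -> hit
B -> hit
Hits: 15.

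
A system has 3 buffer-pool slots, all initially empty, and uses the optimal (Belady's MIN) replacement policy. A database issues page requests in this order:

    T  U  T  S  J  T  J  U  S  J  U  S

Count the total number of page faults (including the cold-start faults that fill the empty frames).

T: miss, frames (T)
U: miss, frames (T U)
T: hit
S: miss, frames (T U S)
J: miss, evict S, frames (T U J)
T: hit
J: hit
U: hit
S: miss, evict T, frames (U J S)
J: hit
U: hit
S: hit
Page faults: 5.

5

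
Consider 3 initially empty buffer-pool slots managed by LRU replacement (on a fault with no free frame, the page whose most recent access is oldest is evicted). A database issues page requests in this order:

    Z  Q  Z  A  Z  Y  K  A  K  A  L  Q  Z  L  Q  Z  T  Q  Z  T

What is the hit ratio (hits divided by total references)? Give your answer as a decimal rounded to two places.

Z → fault, frames [Z]
Q → fault, frames [Z, Q]
Z → hit
A → fault, frames [Q, Z, A]
Z → hit
Y → fault, evict Q, frames [A, Z, Y]
K → fault, evict A, frames [Z, Y, K]
A → fault, evict Z, frames [Y, K, A]
K → hit
A → hit
L → fault, evict Y, frames [K, A, L]
Q → fault, evict K, frames [A, L, Q]
Z → fault, evict A, frames [L, Q, Z]
L → hit
Q → hit
Z → hit
T → fault, evict L, frames [Q, Z, T]
Q → hit
Z → hit
T → hit
Hits: 10 of 20 references → 10/20 = 0.5000.

0.50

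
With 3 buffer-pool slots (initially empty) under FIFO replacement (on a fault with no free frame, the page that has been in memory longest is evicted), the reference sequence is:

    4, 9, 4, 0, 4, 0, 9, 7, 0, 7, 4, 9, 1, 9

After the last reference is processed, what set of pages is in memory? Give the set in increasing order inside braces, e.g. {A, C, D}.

{1, 4, 9}

4 -> miss, frames (4)
9 -> miss, frames (4 9)
4 -> hit
0 -> miss, frames (4 9 0)
4 -> hit
0 -> hit
9 -> hit
7 -> miss, evict 4, frames (9 0 7)
0 -> hit
7 -> hit
4 -> miss, evict 9, frames (0 7 4)
9 -> miss, evict 0, frames (7 4 9)
1 -> miss, evict 7, frames (4 9 1)
9 -> hit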